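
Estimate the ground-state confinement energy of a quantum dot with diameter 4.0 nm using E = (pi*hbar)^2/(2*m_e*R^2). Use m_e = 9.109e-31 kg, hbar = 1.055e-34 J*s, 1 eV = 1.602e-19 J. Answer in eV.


Radius R = 4.0/2 = 2 nm = 2e-09 m
E = (pi * 1.055e-34)^2 / (2 * 9.109e-31 * (2e-09)^2)
E(J) = 1.50745e-20
E = E(J) / 1.602e-19 = 0.0941 eV

0.0941


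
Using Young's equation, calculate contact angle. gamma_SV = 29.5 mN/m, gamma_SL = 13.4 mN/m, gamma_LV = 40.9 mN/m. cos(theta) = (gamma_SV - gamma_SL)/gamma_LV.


cos(theta) = (gamma_SV - gamma_SL) / gamma_LV
cos(theta) = (29.5 - 13.4) / 40.9
cos(theta) = 0.393643
theta = arccos(0.393643) = 66.82 degrees

66.82


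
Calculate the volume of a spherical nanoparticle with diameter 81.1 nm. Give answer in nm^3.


Radius r = 81.1/2 = 40.55 nm
Volume V = (4/3) * pi * r^3
V = (4/3) * pi * (40.55)^3
V = 279293.73 nm^3

279293.73


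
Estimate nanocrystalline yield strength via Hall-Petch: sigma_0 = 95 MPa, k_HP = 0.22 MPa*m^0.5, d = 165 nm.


d = 165 nm = 1.65e-07 m
sqrt(d) = 0.0004062019
Hall-Petch contribution = k / sqrt(d) = 0.22 / 0.0004062019 = 541.6 MPa
sigma = sigma_0 + k/sqrt(d) = 95 + 541.6 = 636.6 MPa

636.6


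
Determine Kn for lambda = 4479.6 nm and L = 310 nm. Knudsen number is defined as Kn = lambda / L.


Knudsen number Kn = lambda / L
Kn = 4479.6 / 310
Kn = 14.4503

14.4503


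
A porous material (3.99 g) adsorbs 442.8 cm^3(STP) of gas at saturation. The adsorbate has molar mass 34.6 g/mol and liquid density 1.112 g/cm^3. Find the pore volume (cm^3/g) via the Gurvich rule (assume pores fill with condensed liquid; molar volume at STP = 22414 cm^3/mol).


Moles adsorbed n = V_ads / 22414 = 442.8 / 22414 = 1.975551e-02 mol
Liquid volume V_liq = n * M / rho_liq = 1.975551e-02 * 34.6 / 1.112 = 0.61469 cm^3
Specific pore volume V_pore = V_liq / m_sample = 0.61469 / 3.99
V_pore = 0.1541 cm^3/g

0.1541


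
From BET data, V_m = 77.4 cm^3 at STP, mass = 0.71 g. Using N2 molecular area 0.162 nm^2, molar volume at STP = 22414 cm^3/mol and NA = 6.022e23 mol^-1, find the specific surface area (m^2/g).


Number of moles in monolayer = V_m / 22414 = 77.4 / 22414 = 0.0034532
Number of molecules = moles * NA = 0.0034532 * 6.022e23
SA = molecules * sigma / mass
SA = (77.4 / 22414) * 6.022e23 * 0.162e-18 / 0.71
SA = 474.5 m^2/g

474.5


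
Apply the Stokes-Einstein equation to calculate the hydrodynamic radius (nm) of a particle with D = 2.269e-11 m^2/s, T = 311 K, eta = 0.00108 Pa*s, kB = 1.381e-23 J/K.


Stokes-Einstein: R = kB*T / (6*pi*eta*D)
R = 1.381e-23 * 311 / (6 * pi * 0.00108 * 2.269e-11)
R = 9.29811e-09 m = 9.3 nm

9.3


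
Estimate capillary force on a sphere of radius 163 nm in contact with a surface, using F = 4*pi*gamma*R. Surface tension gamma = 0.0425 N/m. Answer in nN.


Convert radius: R = 163 nm = 1.63e-07 m
F = 4 * pi * gamma * R
F = 4 * pi * 0.0425 * 1.63e-07
F = 8.70535e-08 N = 87.0535 nN

87.0535


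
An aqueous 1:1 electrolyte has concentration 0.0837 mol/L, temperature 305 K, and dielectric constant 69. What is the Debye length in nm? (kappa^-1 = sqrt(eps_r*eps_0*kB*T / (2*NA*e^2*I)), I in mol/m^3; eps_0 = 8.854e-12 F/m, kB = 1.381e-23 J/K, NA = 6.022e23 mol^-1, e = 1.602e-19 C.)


Ionic strength I = 0.0837 * 1^2 * 1000 = 83.7 mol/m^3
kappa^-1 = sqrt(69 * 8.854e-12 * 1.381e-23 * 305 / (2 * 6.022e23 * (1.602e-19)^2 * 83.7))
kappa^-1 = 0.997 nm

0.997


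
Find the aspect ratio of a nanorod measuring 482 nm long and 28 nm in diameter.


Aspect ratio AR = length / diameter
AR = 482 / 28
AR = 17.21

17.21


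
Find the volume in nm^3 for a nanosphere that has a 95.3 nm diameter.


Radius r = 95.3/2 = 47.65 nm
Volume V = (4/3) * pi * r^3
V = (4/3) * pi * (47.65)^3
V = 453186.88 nm^3

453186.88


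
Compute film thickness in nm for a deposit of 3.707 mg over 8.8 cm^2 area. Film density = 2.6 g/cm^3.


Convert: m = 3.707 mg = 3.7070e-06 kg, A = 8.8 cm^2 = 8.8000e-04 m^2, rho = 2.6 g/cm^3 = 2600 kg/m^3
t = m / (A * rho)
t = 3.7070e-06 / (8.8000e-04 * 2600)
t = 1.6202e-06 m = 1620.2 nm

1620.2


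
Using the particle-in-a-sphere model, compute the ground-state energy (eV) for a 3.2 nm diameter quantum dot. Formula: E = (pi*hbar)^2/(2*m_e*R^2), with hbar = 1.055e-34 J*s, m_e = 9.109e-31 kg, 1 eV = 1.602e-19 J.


Radius R = 3.2/2 = 1.6 nm = 1.6e-09 m
E = (pi * 1.055e-34)^2 / (2 * 9.109e-31 * (1.6e-09)^2)
E(J) = 2.3554e-20
E = E(J) / 1.602e-19 = 0.147 eV

0.147


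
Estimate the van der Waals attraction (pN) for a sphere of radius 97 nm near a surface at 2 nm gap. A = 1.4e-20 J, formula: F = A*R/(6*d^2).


Convert to SI: R = 97 nm = 9.7e-08 m, d = 2 nm = 2e-09 m
F = A * R / (6 * d^2)
F = 1.4e-20 * 9.7e-08 / (6 * (2e-09)^2)
F = 5.65833e-11 N = 56.583 pN

56.583


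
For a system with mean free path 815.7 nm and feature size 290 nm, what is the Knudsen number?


Knudsen number Kn = lambda / L
Kn = 815.7 / 290
Kn = 2.8128

2.8128


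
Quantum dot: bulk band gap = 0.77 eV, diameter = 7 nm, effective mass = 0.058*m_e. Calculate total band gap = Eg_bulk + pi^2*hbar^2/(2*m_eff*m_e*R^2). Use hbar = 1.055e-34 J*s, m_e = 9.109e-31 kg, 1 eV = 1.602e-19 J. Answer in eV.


Radius R = 7/2 nm = 3.5e-09 m
Confinement energy dE = pi^2 * hbar^2 / (2 * m_eff * m_e * R^2)
dE = pi^2 * (1.055e-34)^2 / (2 * 0.058 * 9.109e-31 * (3.5e-09)^2) J, divided by 1.602e-19 J/eV
dE = 0.5298 eV
Total band gap = E_g(bulk) + dE = 0.77 + 0.5298 = 1.2998 eV

1.2998


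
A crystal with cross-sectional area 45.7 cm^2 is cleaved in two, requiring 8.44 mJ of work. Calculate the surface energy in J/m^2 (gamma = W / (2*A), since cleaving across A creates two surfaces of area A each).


Convert: A = 45.7 cm^2 = 0.00457 m^2, W = 8.44 mJ = 0.00844 J
Cleaving exposes two faces of area A, so total new surface = 2*A and gamma = W / (2*A)
gamma = 0.00844 / (2 * 0.00457)
gamma = 0.923 J/m^2

0.923


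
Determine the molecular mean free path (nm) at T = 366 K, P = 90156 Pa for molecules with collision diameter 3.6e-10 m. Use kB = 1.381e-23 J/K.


Mean free path: lambda = kB*T / (sqrt(2) * pi * d^2 * P)
lambda = 1.381e-23 * 366 / (sqrt(2) * pi * (3.6e-10)^2 * 90156)
lambda = 9.73667e-08 m
lambda = 97.37 nm

97.37


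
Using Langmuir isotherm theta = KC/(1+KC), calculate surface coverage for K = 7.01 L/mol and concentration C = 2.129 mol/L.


Langmuir isotherm: theta = K*C / (1 + K*C)
K*C = 7.01 * 2.129 = 14.92429
theta = 14.92429 / (1 + 14.92429) = 14.92429 / 15.92429
theta = 0.9372

0.9372


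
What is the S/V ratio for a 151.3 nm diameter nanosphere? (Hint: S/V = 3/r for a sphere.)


Radius r = 151.3/2 = 75.65 nm
S/V = 3 / r = 3 / 75.65
S/V = 0.0397 nm^-1

0.0397


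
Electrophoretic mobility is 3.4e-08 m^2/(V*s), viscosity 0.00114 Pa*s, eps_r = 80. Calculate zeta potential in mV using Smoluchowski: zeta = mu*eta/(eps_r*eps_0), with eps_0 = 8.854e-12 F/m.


Smoluchowski equation: zeta = mu * eta / (eps_r * eps_0)
zeta = 3.4e-08 * 0.00114 / (80 * 8.854e-12)
zeta = 0.054721 V = 54.72 mV

54.72


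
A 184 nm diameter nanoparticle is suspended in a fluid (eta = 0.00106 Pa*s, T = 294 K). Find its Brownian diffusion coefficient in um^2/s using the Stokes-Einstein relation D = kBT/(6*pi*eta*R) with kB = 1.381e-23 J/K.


Radius R = 184/2 = 92 nm = 9.2e-08 m
D = kB*T / (6*pi*eta*R)
D = 1.381e-23 * 294 / (6 * pi * 0.00106 * 9.2e-08)
D = 2.20875e-12 m^2/s = 2.209 um^2/s

2.209


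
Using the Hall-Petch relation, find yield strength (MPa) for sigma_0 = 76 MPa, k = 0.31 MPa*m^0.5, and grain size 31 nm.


d = 31 nm = 3.1e-08 m
sqrt(d) = 0.0001760682
Hall-Petch contribution = k / sqrt(d) = 0.31 / 0.0001760682 = 1760.7 MPa
sigma = sigma_0 + k/sqrt(d) = 76 + 1760.7 = 1836.7 MPa

1836.7


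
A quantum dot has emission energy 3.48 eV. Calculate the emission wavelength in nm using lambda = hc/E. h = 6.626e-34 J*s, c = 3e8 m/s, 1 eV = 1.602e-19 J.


Convert energy: E = 3.48 eV = 3.48 * 1.602e-19 = 5.57496e-19 J
lambda = h*c / E = 6.626e-34 * 3e8 / 5.57496e-19
lambda = 3.56559e-07 m = 356.6 nm

356.6


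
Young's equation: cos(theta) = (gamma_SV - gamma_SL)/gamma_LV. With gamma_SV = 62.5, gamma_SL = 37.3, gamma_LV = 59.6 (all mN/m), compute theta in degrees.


cos(theta) = (gamma_SV - gamma_SL) / gamma_LV
cos(theta) = (62.5 - 37.3) / 59.6
cos(theta) = 0.422819
theta = arccos(0.422819) = 64.99 degrees

64.99


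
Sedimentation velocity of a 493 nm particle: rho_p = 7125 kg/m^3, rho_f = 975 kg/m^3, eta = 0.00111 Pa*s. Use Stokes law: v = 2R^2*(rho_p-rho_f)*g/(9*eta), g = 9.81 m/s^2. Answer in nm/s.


Radius R = 493/2 nm = 2.465e-07 m
Density difference = 7125 - 975 = 6150 kg/m^3
v = 2 * R^2 * (rho_p - rho_f) * g / (9 * eta)
v = 2 * (2.465e-07)^2 * 6150 * 9.81 / (9 * 0.00111)
v = 7.33909e-07 m/s = 733.9094 nm/s

733.9094


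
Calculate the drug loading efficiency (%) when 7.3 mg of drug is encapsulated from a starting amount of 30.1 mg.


Drug loading efficiency = (drug loaded / drug initial) * 100
DLE = 7.3 / 30.1 * 100
DLE = 0.2425 * 100
DLE = 24.25%

24.25


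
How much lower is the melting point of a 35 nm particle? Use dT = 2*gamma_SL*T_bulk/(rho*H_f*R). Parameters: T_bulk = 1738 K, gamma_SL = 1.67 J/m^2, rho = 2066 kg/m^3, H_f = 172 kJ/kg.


Radius R = 35/2 = 17.5 nm = 1.75e-08 m
Convert H_f = 172 kJ/kg = 172000 J/kg
dT = 2 * gamma_SL * T_bulk / (rho * H_f * R)
dT = 2 * 1.67 * 1738 / (2066 * 172000 * 1.75e-08)
dT = 933.5 K

933.5


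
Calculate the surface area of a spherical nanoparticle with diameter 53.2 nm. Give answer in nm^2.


Radius r = 53.2/2 = 26.6 nm
Surface area SA = 4 * pi * r^2
SA = 4 * pi * (26.6)^2
SA = 8891.46 nm^2

8891.46


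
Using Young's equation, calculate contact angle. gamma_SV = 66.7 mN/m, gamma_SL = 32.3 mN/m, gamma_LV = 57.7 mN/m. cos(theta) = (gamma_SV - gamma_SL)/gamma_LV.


cos(theta) = (gamma_SV - gamma_SL) / gamma_LV
cos(theta) = (66.7 - 32.3) / 57.7
cos(theta) = 0.596187
theta = arccos(0.596187) = 53.4 degrees

53.4


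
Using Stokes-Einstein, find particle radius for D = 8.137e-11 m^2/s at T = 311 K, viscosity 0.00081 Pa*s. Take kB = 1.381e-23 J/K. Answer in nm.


Stokes-Einstein: R = kB*T / (6*pi*eta*D)
R = 1.381e-23 * 311 / (6 * pi * 0.00081 * 8.137e-11)
R = 3.45703e-09 m = 3.46 nm

3.46


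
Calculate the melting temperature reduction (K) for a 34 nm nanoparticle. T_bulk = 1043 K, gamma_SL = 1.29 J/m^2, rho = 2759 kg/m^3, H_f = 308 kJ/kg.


Radius R = 34/2 = 17 nm = 1.7e-08 m
Convert H_f = 308 kJ/kg = 308000 J/kg
dT = 2 * gamma_SL * T_bulk / (rho * H_f * R)
dT = 2 * 1.29 * 1043 / (2759 * 308000 * 1.7e-08)
dT = 186.3 K

186.3


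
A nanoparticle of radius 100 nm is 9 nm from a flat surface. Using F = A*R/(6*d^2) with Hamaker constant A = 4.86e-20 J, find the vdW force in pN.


Convert to SI: R = 100 nm = 1e-07 m, d = 9 nm = 9e-09 m
F = A * R / (6 * d^2)
F = 4.86e-20 * 1e-07 / (6 * (9e-09)^2)
F = 1e-11 N = 10.0 pN

10.0


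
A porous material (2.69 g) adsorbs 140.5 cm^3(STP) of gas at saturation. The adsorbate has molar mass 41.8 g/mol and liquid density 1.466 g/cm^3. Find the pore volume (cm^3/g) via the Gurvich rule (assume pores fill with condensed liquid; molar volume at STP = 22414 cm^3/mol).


Moles adsorbed n = V_ads / 22414 = 140.5 / 22414 = 6.268404e-03 mol
Liquid volume V_liq = n * M / rho_liq = 6.268404e-03 * 41.8 / 1.466 = 0.17873 cm^3
Specific pore volume V_pore = V_liq / m_sample = 0.17873 / 2.69
V_pore = 0.0664 cm^3/g

0.0664


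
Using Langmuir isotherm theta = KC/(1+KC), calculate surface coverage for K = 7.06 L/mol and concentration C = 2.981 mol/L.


Langmuir isotherm: theta = K*C / (1 + K*C)
K*C = 7.06 * 2.981 = 21.04586
theta = 21.04586 / (1 + 21.04586) = 21.04586 / 22.04586
theta = 0.9546

0.9546


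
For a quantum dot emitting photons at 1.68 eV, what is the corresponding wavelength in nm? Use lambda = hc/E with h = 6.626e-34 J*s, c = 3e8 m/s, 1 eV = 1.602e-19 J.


Convert energy: E = 1.68 eV = 1.68 * 1.602e-19 = 2.69136e-19 J
lambda = h*c / E = 6.626e-34 * 3e8 / 2.69136e-19
lambda = 7.38586e-07 m = 738.6 nm

738.6


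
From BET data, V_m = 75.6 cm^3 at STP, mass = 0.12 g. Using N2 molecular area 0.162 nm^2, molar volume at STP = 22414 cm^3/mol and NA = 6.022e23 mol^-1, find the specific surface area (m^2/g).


Number of moles in monolayer = V_m / 22414 = 75.6 / 22414 = 0.00337289
Number of molecules = moles * NA = 0.00337289 * 6.022e23
SA = molecules * sigma / mass
SA = (75.6 / 22414) * 6.022e23 * 0.162e-18 / 0.12
SA = 2742.1 m^2/g

2742.1


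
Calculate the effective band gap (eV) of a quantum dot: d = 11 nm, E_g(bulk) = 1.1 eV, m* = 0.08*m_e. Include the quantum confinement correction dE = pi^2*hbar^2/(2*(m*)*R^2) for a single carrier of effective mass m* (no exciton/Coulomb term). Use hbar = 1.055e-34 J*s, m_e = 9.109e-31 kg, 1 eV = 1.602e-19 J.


Radius R = 11/2 nm = 5.5e-09 m
Confinement energy dE = pi^2 * hbar^2 / (2 * m_eff * m_e * R^2)
dE = pi^2 * (1.055e-34)^2 / (2 * 0.08 * 9.109e-31 * (5.5e-09)^2) J, divided by 1.602e-19 J/eV
dE = 0.1555 eV
Total band gap = E_g(bulk) + dE = 1.1 + 0.1555 = 1.2555 eV

1.2555


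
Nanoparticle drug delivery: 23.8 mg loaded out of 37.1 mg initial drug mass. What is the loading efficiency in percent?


Drug loading efficiency = (drug loaded / drug initial) * 100
DLE = 23.8 / 37.1 * 100
DLE = 0.6415 * 100
DLE = 64.15%

64.15


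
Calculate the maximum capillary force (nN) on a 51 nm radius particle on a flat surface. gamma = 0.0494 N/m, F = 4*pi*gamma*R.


Convert radius: R = 51 nm = 5.1e-08 m
F = 4 * pi * gamma * R
F = 4 * pi * 0.0494 * 5.1e-08
F = 3.16597e-08 N = 31.6597 nN

31.6597


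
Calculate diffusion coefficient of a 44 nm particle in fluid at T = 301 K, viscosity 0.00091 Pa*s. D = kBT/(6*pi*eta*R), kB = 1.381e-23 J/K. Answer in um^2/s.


Radius R = 44/2 = 22 nm = 2.2e-08 m
D = kB*T / (6*pi*eta*R)
D = 1.381e-23 * 301 / (6 * pi * 0.00091 * 2.2e-08)
D = 1.10153e-11 m^2/s = 11.015 um^2/s

11.015


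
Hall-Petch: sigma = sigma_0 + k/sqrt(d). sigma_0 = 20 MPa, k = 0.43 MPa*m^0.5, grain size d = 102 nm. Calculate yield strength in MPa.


d = 102 nm = 1.02e-07 m
sqrt(d) = 0.0003193744
Hall-Petch contribution = k / sqrt(d) = 0.43 / 0.0003193744 = 1346.4 MPa
sigma = sigma_0 + k/sqrt(d) = 20 + 1346.4 = 1366.4 MPa

1366.4


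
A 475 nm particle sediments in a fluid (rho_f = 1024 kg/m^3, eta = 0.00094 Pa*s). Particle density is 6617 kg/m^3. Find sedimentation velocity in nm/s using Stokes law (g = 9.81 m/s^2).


Radius R = 475/2 nm = 2.375e-07 m
Density difference = 6617 - 1024 = 5593 kg/m^3
v = 2 * R^2 * (rho_p - rho_f) * g / (9 * eta)
v = 2 * (2.375e-07)^2 * 5593 * 9.81 / (9 * 0.00094)
v = 7.31645e-07 m/s = 731.6455 nm/s

731.6455


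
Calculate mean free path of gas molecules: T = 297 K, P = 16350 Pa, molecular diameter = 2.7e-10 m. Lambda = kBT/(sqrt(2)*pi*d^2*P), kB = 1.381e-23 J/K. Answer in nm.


Mean free path: lambda = kB*T / (sqrt(2) * pi * d^2 * P)
lambda = 1.381e-23 * 297 / (sqrt(2) * pi * (2.7e-10)^2 * 16350)
lambda = 7.74533e-07 m
lambda = 774.53 nm

774.53


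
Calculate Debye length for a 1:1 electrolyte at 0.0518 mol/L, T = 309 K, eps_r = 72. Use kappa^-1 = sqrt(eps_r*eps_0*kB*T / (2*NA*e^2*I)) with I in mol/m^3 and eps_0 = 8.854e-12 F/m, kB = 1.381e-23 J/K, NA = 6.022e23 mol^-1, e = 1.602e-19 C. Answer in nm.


Ionic strength I = 0.0518 * 1^2 * 1000 = 51.8 mol/m^3
kappa^-1 = sqrt(72 * 8.854e-12 * 1.381e-23 * 309 / (2 * 6.022e23 * (1.602e-19)^2 * 51.8))
kappa^-1 = 1.303 nm

1.303


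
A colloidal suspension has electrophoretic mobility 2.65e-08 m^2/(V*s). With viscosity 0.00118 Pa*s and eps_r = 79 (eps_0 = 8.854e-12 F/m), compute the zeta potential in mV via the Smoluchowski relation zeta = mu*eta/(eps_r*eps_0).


Smoluchowski equation: zeta = mu * eta / (eps_r * eps_0)
zeta = 2.65e-08 * 0.00118 / (79 * 8.854e-12)
zeta = 0.044706 V = 44.71 mV

44.71


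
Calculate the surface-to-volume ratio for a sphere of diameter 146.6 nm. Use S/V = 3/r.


Radius r = 146.6/2 = 73.3 nm
S/V = 3 / r = 3 / 73.3
S/V = 0.0409 nm^-1

0.0409


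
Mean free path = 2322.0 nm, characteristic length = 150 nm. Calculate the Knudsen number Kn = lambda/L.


Knudsen number Kn = lambda / L
Kn = 2322.0 / 150
Kn = 15.48

15.48


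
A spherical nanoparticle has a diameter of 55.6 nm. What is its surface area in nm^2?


Radius r = 55.6/2 = 27.8 nm
Surface area SA = 4 * pi * r^2
SA = 4 * pi * (27.8)^2
SA = 9711.79 nm^2

9711.79


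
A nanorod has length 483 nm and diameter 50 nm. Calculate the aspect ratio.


Aspect ratio AR = length / diameter
AR = 483 / 50
AR = 9.66

9.66


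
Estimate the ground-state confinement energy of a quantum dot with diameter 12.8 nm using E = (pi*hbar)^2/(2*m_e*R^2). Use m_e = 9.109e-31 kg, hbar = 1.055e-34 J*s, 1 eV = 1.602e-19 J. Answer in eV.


Radius R = 12.8/2 = 6.4 nm = 6.4e-09 m
E = (pi * 1.055e-34)^2 / (2 * 9.109e-31 * (6.4e-09)^2)
E(J) = 1.47212e-21
E = E(J) / 1.602e-19 = 0.0092 eV

0.0092


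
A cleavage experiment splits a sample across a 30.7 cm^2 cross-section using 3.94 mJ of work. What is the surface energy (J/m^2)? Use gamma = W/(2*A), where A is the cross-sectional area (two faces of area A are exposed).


Convert: A = 30.7 cm^2 = 0.00307 m^2, W = 3.94 mJ = 0.00394 J
Cleaving exposes two faces of area A, so total new surface = 2*A and gamma = W / (2*A)
gamma = 0.00394 / (2 * 0.00307)
gamma = 0.642 J/m^2

0.642


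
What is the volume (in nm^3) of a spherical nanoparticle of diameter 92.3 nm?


Radius r = 92.3/2 = 46.15 nm
Volume V = (4/3) * pi * r^3
V = (4/3) * pi * (46.15)^3
V = 411721.67 nm^3

411721.67


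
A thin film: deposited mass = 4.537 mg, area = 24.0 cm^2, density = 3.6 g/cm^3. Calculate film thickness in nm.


Convert: m = 4.537 mg = 4.5370e-06 kg, A = 24.0 cm^2 = 2.4000e-03 m^2, rho = 3.6 g/cm^3 = 3600 kg/m^3
t = m / (A * rho)
t = 4.5370e-06 / (2.4000e-03 * 3600)
t = 5.2512e-07 m = 525.1 nm

525.1


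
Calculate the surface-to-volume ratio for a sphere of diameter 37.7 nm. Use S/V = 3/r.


Radius r = 37.7/2 = 18.85 nm
S/V = 3 / r = 3 / 18.85
S/V = 0.1592 nm^-1

0.1592


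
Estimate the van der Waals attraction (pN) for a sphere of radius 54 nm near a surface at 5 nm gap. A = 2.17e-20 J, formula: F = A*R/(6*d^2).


Convert to SI: R = 54 nm = 5.4e-08 m, d = 5 nm = 5e-09 m
F = A * R / (6 * d^2)
F = 2.17e-20 * 5.4e-08 / (6 * (5e-09)^2)
F = 7.812e-12 N = 7.812 pN

7.812


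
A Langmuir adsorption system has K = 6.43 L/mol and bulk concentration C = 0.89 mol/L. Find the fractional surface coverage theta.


Langmuir isotherm: theta = K*C / (1 + K*C)
K*C = 6.43 * 0.89 = 5.7227
theta = 5.7227 / (1 + 5.7227) = 5.7227 / 6.7227
theta = 0.8513

0.8513


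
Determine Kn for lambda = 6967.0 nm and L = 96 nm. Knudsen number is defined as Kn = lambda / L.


Knudsen number Kn = lambda / L
Kn = 6967.0 / 96
Kn = 72.5729

72.5729


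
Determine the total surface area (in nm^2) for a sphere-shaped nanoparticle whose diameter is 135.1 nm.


Radius r = 135.1/2 = 67.55 nm
Surface area SA = 4 * pi * r^2
SA = 4 * pi * (67.55)^2
SA = 57340.38 nm^2

57340.38


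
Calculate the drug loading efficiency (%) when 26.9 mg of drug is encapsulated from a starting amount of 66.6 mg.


Drug loading efficiency = (drug loaded / drug initial) * 100
DLE = 26.9 / 66.6 * 100
DLE = 0.4039 * 100
DLE = 40.39%

40.39


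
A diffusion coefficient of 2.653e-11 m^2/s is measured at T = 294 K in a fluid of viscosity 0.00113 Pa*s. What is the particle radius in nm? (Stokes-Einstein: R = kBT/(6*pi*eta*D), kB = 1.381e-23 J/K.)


Stokes-Einstein: R = kB*T / (6*pi*eta*D)
R = 1.381e-23 * 294 / (6 * pi * 0.00113 * 2.653e-11)
R = 7.18496e-09 m = 7.18 nm

7.18


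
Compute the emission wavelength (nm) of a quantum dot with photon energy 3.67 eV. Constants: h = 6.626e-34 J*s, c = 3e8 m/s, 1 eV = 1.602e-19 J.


Convert energy: E = 3.67 eV = 3.67 * 1.602e-19 = 5.87934e-19 J
lambda = h*c / E = 6.626e-34 * 3e8 / 5.87934e-19
lambda = 3.38099e-07 m = 338.1 nm

338.1


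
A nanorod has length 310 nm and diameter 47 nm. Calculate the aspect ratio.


Aspect ratio AR = length / diameter
AR = 310 / 47
AR = 6.6

6.6


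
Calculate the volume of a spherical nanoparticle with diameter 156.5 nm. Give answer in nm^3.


Radius r = 156.5/2 = 78.25 nm
Volume V = (4/3) * pi * r^3
V = (4/3) * pi * (78.25)^3
V = 2006973.55 nm^3

2006973.55


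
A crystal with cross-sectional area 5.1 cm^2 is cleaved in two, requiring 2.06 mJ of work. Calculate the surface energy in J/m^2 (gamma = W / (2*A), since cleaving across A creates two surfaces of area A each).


Convert: A = 5.1 cm^2 = 0.00051 m^2, W = 2.06 mJ = 0.00206 J
Cleaving exposes two faces of area A, so total new surface = 2*A and gamma = W / (2*A)
gamma = 0.00206 / (2 * 0.00051)
gamma = 2.02 J/m^2

2.02


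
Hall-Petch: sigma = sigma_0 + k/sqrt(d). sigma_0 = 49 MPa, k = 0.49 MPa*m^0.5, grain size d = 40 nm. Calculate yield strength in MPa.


d = 40 nm = 4e-08 m
sqrt(d) = 0.0002
Hall-Petch contribution = k / sqrt(d) = 0.49 / 0.0002 = 2450.0 MPa
sigma = sigma_0 + k/sqrt(d) = 49 + 2450.0 = 2499.0 MPa

2499.0


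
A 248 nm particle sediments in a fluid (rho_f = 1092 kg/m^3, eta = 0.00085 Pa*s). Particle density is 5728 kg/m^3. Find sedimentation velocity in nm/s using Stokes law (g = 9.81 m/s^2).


Radius R = 248/2 nm = 1.24e-07 m
Density difference = 5728 - 1092 = 4636 kg/m^3
v = 2 * R^2 * (rho_p - rho_f) * g / (9 * eta)
v = 2 * (1.24e-07)^2 * 4636 * 9.81 / (9 * 0.00085)
v = 1.8282e-07 m/s = 182.8203 nm/s

182.8203


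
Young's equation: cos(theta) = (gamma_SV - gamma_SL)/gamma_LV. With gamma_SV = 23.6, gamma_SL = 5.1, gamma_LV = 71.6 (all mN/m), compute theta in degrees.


cos(theta) = (gamma_SV - gamma_SL) / gamma_LV
cos(theta) = (23.6 - 5.1) / 71.6
cos(theta) = 0.25838
theta = arccos(0.25838) = 75.03 degrees

75.03


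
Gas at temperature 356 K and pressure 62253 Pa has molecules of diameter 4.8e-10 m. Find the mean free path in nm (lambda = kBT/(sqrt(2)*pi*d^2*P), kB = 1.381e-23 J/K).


Mean free path: lambda = kB*T / (sqrt(2) * pi * d^2 * P)
lambda = 1.381e-23 * 356 / (sqrt(2) * pi * (4.8e-10)^2 * 62253)
lambda = 7.715e-08 m
lambda = 77.15 nm

77.15


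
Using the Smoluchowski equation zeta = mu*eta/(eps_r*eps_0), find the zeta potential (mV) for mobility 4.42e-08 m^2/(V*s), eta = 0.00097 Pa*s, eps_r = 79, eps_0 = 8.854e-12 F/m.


Smoluchowski equation: zeta = mu * eta / (eps_r * eps_0)
zeta = 4.42e-08 * 0.00097 / (79 * 8.854e-12)
zeta = 0.061295 V = 61.3 mV

61.3


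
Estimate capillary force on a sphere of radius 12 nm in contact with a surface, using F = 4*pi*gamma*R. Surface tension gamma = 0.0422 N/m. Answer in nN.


Convert radius: R = 12 nm = 1.2e-08 m
F = 4 * pi * gamma * R
F = 4 * pi * 0.0422 * 1.2e-08
F = 6.36361e-09 N = 6.3636 nN

6.3636


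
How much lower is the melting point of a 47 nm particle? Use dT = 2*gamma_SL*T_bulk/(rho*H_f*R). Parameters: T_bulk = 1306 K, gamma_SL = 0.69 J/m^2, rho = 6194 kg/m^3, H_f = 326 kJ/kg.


Radius R = 47/2 = 23.5 nm = 2.35e-08 m
Convert H_f = 326 kJ/kg = 326000 J/kg
dT = 2 * gamma_SL * T_bulk / (rho * H_f * R)
dT = 2 * 0.69 * 1306 / (6194 * 326000 * 2.35e-08)
dT = 38.0 K

38.0


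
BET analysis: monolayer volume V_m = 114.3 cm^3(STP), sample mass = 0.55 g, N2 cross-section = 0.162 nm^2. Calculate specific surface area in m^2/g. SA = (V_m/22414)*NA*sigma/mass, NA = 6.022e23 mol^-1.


Number of moles in monolayer = V_m / 22414 = 114.3 / 22414 = 0.00509949
Number of molecules = moles * NA = 0.00509949 * 6.022e23
SA = molecules * sigma / mass
SA = (114.3 / 22414) * 6.022e23 * 0.162e-18 / 0.55
SA = 904.5 m^2/g

904.5


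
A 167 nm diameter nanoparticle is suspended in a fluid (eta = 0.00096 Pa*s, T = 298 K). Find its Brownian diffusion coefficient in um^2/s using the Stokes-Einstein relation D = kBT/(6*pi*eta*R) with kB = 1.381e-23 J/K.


Radius R = 167/2 = 83.5 nm = 8.35e-08 m
D = kB*T / (6*pi*eta*R)
D = 1.381e-23 * 298 / (6 * pi * 0.00096 * 8.35e-08)
D = 2.72365e-12 m^2/s = 2.724 um^2/s

2.724


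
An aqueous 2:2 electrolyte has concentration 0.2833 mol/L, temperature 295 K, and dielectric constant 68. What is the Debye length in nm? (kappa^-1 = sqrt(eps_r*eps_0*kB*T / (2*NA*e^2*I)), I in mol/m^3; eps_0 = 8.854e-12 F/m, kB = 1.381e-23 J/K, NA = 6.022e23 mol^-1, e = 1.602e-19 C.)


Ionic strength I = 0.2833 * 2^2 * 1000 = 1133.2 mol/m^3
kappa^-1 = sqrt(68 * 8.854e-12 * 1.381e-23 * 295 / (2 * 6.022e23 * (1.602e-19)^2 * 1133.2))
kappa^-1 = 0.265 nm

0.265


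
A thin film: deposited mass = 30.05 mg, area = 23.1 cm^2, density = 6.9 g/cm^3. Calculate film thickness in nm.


Convert: m = 30.05 mg = 3.0050e-05 kg, A = 23.1 cm^2 = 2.3100e-03 m^2, rho = 6.9 g/cm^3 = 6900 kg/m^3
t = m / (A * rho)
t = 3.0050e-05 / (2.3100e-03 * 6900)
t = 1.8853e-06 m = 1885.3 nm

1885.3


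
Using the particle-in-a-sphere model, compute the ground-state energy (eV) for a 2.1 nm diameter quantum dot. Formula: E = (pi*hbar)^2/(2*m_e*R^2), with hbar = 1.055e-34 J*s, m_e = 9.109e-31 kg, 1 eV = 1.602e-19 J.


Radius R = 2.1/2 = 1.05 nm = 1.05e-09 m
E = (pi * 1.055e-34)^2 / (2 * 9.109e-31 * (1.05e-09)^2)
E(J) = 5.46922e-20
E = E(J) / 1.602e-19 = 0.3414 eV

0.3414


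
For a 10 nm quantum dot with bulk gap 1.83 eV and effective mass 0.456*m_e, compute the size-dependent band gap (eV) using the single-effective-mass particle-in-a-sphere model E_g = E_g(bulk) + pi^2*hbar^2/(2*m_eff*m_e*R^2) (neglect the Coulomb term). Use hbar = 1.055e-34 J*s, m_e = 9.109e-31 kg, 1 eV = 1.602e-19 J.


Radius R = 10/2 nm = 5e-09 m
Confinement energy dE = pi^2 * hbar^2 / (2 * m_eff * m_e * R^2)
dE = pi^2 * (1.055e-34)^2 / (2 * 0.456 * 9.109e-31 * (5e-09)^2) J, divided by 1.602e-19 J/eV
dE = 0.033 eV
Total band gap = E_g(bulk) + dE = 1.83 + 0.033 = 1.863 eV

1.863


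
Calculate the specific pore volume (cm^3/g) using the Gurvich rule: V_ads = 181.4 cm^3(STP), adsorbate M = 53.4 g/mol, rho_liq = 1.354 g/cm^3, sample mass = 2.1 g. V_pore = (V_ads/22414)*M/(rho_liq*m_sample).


Moles adsorbed n = V_ads / 22414 = 181.4 / 22414 = 8.093156e-03 mol
Liquid volume V_liq = n * M / rho_liq = 8.093156e-03 * 53.4 / 1.354 = 0.31918 cm^3
Specific pore volume V_pore = V_liq / m_sample = 0.31918 / 2.1
V_pore = 0.152 cm^3/g

0.152


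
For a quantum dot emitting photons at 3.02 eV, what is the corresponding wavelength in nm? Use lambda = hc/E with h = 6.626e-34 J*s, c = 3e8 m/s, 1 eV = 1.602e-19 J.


Convert energy: E = 3.02 eV = 3.02 * 1.602e-19 = 4.83804e-19 J
lambda = h*c / E = 6.626e-34 * 3e8 / 4.83804e-19
lambda = 4.10869e-07 m = 410.9 nm

410.9


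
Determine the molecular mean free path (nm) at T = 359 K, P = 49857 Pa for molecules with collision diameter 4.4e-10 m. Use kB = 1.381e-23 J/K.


Mean free path: lambda = kB*T / (sqrt(2) * pi * d^2 * P)
lambda = 1.381e-23 * 359 / (sqrt(2) * pi * (4.4e-10)^2 * 49857)
lambda = 1.15609e-07 m
lambda = 115.61 nm

115.61


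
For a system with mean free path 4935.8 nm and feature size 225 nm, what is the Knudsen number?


Knudsen number Kn = lambda / L
Kn = 4935.8 / 225
Kn = 21.9369

21.9369


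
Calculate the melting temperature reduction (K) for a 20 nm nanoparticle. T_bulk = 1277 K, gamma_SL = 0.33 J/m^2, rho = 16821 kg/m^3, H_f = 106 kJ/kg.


Radius R = 20/2 = 10 nm = 1e-08 m
Convert H_f = 106 kJ/kg = 106000 J/kg
dT = 2 * gamma_SL * T_bulk / (rho * H_f * R)
dT = 2 * 0.33 * 1277 / (16821 * 106000 * 1e-08)
dT = 47.3 K

47.3


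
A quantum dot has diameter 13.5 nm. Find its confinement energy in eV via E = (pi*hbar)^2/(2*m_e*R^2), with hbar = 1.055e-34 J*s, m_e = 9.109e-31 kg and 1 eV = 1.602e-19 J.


Radius R = 13.5/2 = 6.75 nm = 6.75e-09 m
E = (pi * 1.055e-34)^2 / (2 * 9.109e-31 * (6.75e-09)^2)
E(J) = 1.32342e-21
E = E(J) / 1.602e-19 = 0.0083 eV

0.0083


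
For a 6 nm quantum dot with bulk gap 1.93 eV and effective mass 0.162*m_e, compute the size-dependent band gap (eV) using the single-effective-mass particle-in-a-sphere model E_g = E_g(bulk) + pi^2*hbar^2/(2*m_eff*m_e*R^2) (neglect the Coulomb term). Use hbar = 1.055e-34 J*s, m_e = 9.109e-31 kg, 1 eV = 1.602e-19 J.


Radius R = 6/2 nm = 3e-09 m
Confinement energy dE = pi^2 * hbar^2 / (2 * m_eff * m_e * R^2)
dE = pi^2 * (1.055e-34)^2 / (2 * 0.162 * 9.109e-31 * (3e-09)^2) J, divided by 1.602e-19 J/eV
dE = 0.2582 eV
Total band gap = E_g(bulk) + dE = 1.93 + 0.2582 = 2.1882 eV

2.1882


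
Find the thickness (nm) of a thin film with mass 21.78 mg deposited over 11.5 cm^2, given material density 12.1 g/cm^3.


Convert: m = 21.78 mg = 2.1780e-05 kg, A = 11.5 cm^2 = 1.1500e-03 m^2, rho = 12.1 g/cm^3 = 12100 kg/m^3
t = m / (A * rho)
t = 2.1780e-05 / (1.1500e-03 * 12100)
t = 1.5652e-06 m = 1565.2 nm

1565.2


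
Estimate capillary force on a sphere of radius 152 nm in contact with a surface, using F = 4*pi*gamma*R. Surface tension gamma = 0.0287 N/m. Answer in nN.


Convert radius: R = 152 nm = 1.52e-07 m
F = 4 * pi * gamma * R
F = 4 * pi * 0.0287 * 1.52e-07
F = 5.48195e-08 N = 54.8195 nN

54.8195


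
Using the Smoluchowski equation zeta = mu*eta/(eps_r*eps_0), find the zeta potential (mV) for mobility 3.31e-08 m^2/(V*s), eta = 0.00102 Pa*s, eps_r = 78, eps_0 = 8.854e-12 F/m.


Smoluchowski equation: zeta = mu * eta / (eps_r * eps_0)
zeta = 3.31e-08 * 0.00102 / (78 * 8.854e-12)
zeta = 0.048887 V = 48.89 mV

48.89


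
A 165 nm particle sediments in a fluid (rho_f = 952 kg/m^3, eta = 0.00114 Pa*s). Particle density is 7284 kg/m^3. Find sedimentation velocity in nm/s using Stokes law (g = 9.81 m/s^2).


Radius R = 165/2 nm = 8.25e-08 m
Density difference = 7284 - 952 = 6332 kg/m^3
v = 2 * R^2 * (rho_p - rho_f) * g / (9 * eta)
v = 2 * (8.25e-08)^2 * 6332 * 9.81 / (9 * 0.00114)
v = 8.24139e-08 m/s = 82.4139 nm/s

82.4139


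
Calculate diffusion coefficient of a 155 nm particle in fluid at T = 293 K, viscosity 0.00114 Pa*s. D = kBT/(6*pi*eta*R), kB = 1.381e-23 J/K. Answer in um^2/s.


Radius R = 155/2 = 77.5 nm = 7.75e-08 m
D = kB*T / (6*pi*eta*R)
D = 1.381e-23 * 293 / (6 * pi * 0.00114 * 7.75e-08)
D = 2.42971e-12 m^2/s = 2.43 um^2/s

2.43


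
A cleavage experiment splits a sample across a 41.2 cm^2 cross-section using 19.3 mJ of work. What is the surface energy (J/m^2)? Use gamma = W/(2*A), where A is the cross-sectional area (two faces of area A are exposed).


Convert: A = 41.2 cm^2 = 0.00412 m^2, W = 19.3 mJ = 0.0193 J
Cleaving exposes two faces of area A, so total new surface = 2*A and gamma = W / (2*A)
gamma = 0.0193 / (2 * 0.00412)
gamma = 2.342 J/m^2

2.342


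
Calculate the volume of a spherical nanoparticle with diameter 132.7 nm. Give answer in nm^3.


Radius r = 132.7/2 = 66.35 nm
Volume V = (4/3) * pi * r^3
V = (4/3) * pi * (66.35)^3
V = 1223520.9 nm^3

1223520.9


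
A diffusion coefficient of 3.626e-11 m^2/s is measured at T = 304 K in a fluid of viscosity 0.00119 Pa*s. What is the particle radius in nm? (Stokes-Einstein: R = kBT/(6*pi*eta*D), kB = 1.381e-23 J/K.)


Stokes-Einstein: R = kB*T / (6*pi*eta*D)
R = 1.381e-23 * 304 / (6 * pi * 0.00119 * 3.626e-11)
R = 5.16168e-09 m = 5.16 nm

5.16


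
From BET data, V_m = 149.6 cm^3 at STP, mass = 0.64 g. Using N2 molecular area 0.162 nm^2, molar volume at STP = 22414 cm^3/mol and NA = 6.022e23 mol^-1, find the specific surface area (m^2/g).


Number of moles in monolayer = V_m / 22414 = 149.6 / 22414 = 0.0066744
Number of molecules = moles * NA = 0.0066744 * 6.022e23
SA = molecules * sigma / mass
SA = (149.6 / 22414) * 6.022e23 * 0.162e-18 / 0.64
SA = 1017.4 m^2/g

1017.4


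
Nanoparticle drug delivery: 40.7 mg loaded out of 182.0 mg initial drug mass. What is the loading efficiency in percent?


Drug loading efficiency = (drug loaded / drug initial) * 100
DLE = 40.7 / 182.0 * 100
DLE = 0.2236 * 100
DLE = 22.36%

22.36


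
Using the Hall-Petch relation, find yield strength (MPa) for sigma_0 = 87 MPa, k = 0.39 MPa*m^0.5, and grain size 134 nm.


d = 134 nm = 1.34e-07 m
sqrt(d) = 0.0003660601
Hall-Petch contribution = k / sqrt(d) = 0.39 / 0.0003660601 = 1065.4 MPa
sigma = sigma_0 + k/sqrt(d) = 87 + 1065.4 = 1152.4 MPa

1152.4


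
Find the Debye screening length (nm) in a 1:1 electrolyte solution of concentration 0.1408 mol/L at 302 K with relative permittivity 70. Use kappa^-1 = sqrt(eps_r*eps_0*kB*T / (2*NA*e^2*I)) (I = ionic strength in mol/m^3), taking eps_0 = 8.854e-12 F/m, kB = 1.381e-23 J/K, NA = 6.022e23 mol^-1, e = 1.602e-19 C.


Ionic strength I = 0.1408 * 1^2 * 1000 = 140.8 mol/m^3
kappa^-1 = sqrt(70 * 8.854e-12 * 1.381e-23 * 302 / (2 * 6.022e23 * (1.602e-19)^2 * 140.8))
kappa^-1 = 0.771 nm

0.771


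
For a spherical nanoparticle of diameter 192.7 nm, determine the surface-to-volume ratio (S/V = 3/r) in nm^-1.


Radius r = 192.7/2 = 96.35 nm
S/V = 3 / r = 3 / 96.35
S/V = 0.0311 nm^-1

0.0311


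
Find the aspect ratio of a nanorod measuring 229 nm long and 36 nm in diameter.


Aspect ratio AR = length / diameter
AR = 229 / 36
AR = 6.36

6.36


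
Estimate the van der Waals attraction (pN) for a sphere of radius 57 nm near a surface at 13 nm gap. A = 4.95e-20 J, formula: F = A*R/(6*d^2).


Convert to SI: R = 57 nm = 5.7e-08 m, d = 13 nm = 1.3e-08 m
F = A * R / (6 * d^2)
F = 4.95e-20 * 5.7e-08 / (6 * (1.3e-08)^2)
F = 2.78254e-12 N = 2.783 pN

2.783


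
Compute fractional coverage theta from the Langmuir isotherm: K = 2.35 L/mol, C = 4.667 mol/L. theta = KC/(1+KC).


Langmuir isotherm: theta = K*C / (1 + K*C)
K*C = 2.35 * 4.667 = 10.96745
theta = 10.96745 / (1 + 10.96745) = 10.96745 / 11.96745
theta = 0.9164

0.9164


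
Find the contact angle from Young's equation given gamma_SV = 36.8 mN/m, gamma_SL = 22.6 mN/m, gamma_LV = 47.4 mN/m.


cos(theta) = (gamma_SV - gamma_SL) / gamma_LV
cos(theta) = (36.8 - 22.6) / 47.4
cos(theta) = 0.299578
theta = arccos(0.299578) = 72.57 degrees

72.57


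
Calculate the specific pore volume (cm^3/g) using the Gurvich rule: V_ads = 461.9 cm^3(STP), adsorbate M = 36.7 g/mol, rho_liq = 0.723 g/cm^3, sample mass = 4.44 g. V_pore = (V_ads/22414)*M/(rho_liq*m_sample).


Moles adsorbed n = V_ads / 22414 = 461.9 / 22414 = 2.060766e-02 mol
Liquid volume V_liq = n * M / rho_liq = 2.060766e-02 * 36.7 / 0.723 = 1.04606 cm^3
Specific pore volume V_pore = V_liq / m_sample = 1.04606 / 4.44
V_pore = 0.2356 cm^3/g

0.2356


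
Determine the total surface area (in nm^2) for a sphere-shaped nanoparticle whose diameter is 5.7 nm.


Radius r = 5.7/2 = 2.85 nm
Surface area SA = 4 * pi * r^2
SA = 4 * pi * (2.85)^2
SA = 102.07 nm^2

102.07


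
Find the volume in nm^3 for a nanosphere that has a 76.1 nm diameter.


Radius r = 76.1/2 = 38.05 nm
Volume V = (4/3) * pi * r^3
V = (4/3) * pi * (38.05)^3
V = 230755.78 nm^3

230755.78


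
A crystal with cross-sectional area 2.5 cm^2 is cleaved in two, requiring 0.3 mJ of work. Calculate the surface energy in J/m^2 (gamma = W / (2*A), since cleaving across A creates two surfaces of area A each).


Convert: A = 2.5 cm^2 = 0.00025 m^2, W = 0.3 mJ = 0.0003 J
Cleaving exposes two faces of area A, so total new surface = 2*A and gamma = W / (2*A)
gamma = 0.0003 / (2 * 0.00025)
gamma = 0.6 J/m^2

0.6


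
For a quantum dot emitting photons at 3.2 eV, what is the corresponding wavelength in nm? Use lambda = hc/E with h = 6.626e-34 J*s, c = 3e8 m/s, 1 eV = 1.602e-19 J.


Convert energy: E = 3.2 eV = 3.2 * 1.602e-19 = 5.1264e-19 J
lambda = h*c / E = 6.626e-34 * 3e8 / 5.1264e-19
lambda = 3.87757e-07 m = 387.8 nm

387.8


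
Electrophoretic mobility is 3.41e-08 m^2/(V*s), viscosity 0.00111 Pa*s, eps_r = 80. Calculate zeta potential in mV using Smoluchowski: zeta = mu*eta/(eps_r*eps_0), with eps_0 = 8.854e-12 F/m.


Smoluchowski equation: zeta = mu * eta / (eps_r * eps_0)
zeta = 3.41e-08 * 0.00111 / (80 * 8.854e-12)
zeta = 0.053438 V = 53.44 mV

53.44


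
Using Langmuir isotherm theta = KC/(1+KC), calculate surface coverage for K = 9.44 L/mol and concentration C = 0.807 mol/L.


Langmuir isotherm: theta = K*C / (1 + K*C)
K*C = 9.44 * 0.807 = 7.61808
theta = 7.61808 / (1 + 7.61808) = 7.61808 / 8.61808
theta = 0.884

0.884


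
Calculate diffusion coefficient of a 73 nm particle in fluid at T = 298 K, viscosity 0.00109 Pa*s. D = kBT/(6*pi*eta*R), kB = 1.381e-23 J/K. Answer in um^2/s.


Radius R = 73/2 = 36.5 nm = 3.65e-08 m
D = kB*T / (6*pi*eta*R)
D = 1.381e-23 * 298 / (6 * pi * 0.00109 * 3.65e-08)
D = 5.48769e-12 m^2/s = 5.488 um^2/s

5.488


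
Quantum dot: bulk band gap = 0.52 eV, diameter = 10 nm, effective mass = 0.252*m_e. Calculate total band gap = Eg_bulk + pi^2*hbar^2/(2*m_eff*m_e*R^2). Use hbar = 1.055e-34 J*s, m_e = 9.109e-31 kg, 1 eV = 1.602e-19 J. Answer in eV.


Radius R = 10/2 nm = 5e-09 m
Confinement energy dE = pi^2 * hbar^2 / (2 * m_eff * m_e * R^2)
dE = pi^2 * (1.055e-34)^2 / (2 * 0.252 * 9.109e-31 * (5e-09)^2) J, divided by 1.602e-19 J/eV
dE = 0.0597 eV
Total band gap = E_g(bulk) + dE = 0.52 + 0.0597 = 0.5797 eV

0.5797


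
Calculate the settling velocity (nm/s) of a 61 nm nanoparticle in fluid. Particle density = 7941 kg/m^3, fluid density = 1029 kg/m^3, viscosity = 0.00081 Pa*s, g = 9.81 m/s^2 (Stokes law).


Radius R = 61/2 nm = 3.05e-08 m
Density difference = 7941 - 1029 = 6912 kg/m^3
v = 2 * R^2 * (rho_p - rho_f) * g / (9 * eta)
v = 2 * (3.05e-08)^2 * 6912 * 9.81 / (9 * 0.00081)
v = 1.73051e-08 m/s = 17.3051 nm/s

17.3051


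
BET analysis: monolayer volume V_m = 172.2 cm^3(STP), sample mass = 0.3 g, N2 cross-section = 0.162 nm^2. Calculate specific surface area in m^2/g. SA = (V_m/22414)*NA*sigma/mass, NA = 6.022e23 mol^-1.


Number of moles in monolayer = V_m / 22414 = 172.2 / 22414 = 0.0076827
Number of molecules = moles * NA = 0.0076827 * 6.022e23
SA = molecules * sigma / mass
SA = (172.2 / 22414) * 6.022e23 * 0.162e-18 / 0.3
SA = 2498.3 m^2/g

2498.3


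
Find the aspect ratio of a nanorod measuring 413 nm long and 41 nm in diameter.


Aspect ratio AR = length / diameter
AR = 413 / 41
AR = 10.07

10.07


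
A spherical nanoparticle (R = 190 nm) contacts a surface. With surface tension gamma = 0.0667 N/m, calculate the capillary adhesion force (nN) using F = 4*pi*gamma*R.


Convert radius: R = 190 nm = 1.9e-07 m
F = 4 * pi * gamma * R
F = 4 * pi * 0.0667 * 1.9e-07
F = 1.59254e-07 N = 159.2536 nN

159.2536


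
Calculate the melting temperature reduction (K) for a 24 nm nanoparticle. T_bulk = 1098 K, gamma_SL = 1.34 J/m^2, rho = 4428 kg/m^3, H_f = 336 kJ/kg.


Radius R = 24/2 = 12 nm = 1.2e-08 m
Convert H_f = 336 kJ/kg = 336000 J/kg
dT = 2 * gamma_SL * T_bulk / (rho * H_f * R)
dT = 2 * 1.34 * 1098 / (4428 * 336000 * 1.2e-08)
dT = 164.8 K

164.8


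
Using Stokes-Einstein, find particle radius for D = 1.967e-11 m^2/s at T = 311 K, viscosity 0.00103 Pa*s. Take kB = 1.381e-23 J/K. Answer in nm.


Stokes-Einstein: R = kB*T / (6*pi*eta*D)
R = 1.381e-23 * 311 / (6 * pi * 0.00103 * 1.967e-11)
R = 1.12463e-08 m = 11.25 nm

11.25


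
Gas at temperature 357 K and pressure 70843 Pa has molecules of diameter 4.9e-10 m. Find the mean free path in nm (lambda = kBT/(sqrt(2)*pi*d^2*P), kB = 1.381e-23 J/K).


Mean free path: lambda = kB*T / (sqrt(2) * pi * d^2 * P)
lambda = 1.381e-23 * 357 / (sqrt(2) * pi * (4.9e-10)^2 * 70843)
lambda = 6.52391e-08 m
lambda = 65.24 nm

65.24


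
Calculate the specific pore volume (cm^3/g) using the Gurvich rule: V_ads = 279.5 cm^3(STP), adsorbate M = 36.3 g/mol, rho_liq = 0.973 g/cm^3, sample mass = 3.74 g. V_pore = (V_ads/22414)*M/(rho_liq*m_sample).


Moles adsorbed n = V_ads / 22414 = 279.5 / 22414 = 1.246988e-02 mol
Liquid volume V_liq = n * M / rho_liq = 1.246988e-02 * 36.3 / 0.973 = 0.46522 cm^3
Specific pore volume V_pore = V_liq / m_sample = 0.46522 / 3.74
V_pore = 0.1244 cm^3/g

0.1244


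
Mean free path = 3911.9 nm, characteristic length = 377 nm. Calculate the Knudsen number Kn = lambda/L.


Knudsen number Kn = lambda / L
Kn = 3911.9 / 377
Kn = 10.3764

10.3764


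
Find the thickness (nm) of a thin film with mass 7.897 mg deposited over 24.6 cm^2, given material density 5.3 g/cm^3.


Convert: m = 7.897 mg = 7.8970e-06 kg, A = 24.6 cm^2 = 2.4600e-03 m^2, rho = 5.3 g/cm^3 = 5300 kg/m^3
t = m / (A * rho)
t = 7.8970e-06 / (2.4600e-03 * 5300)
t = 6.0569e-07 m = 605.7 nm

605.7
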